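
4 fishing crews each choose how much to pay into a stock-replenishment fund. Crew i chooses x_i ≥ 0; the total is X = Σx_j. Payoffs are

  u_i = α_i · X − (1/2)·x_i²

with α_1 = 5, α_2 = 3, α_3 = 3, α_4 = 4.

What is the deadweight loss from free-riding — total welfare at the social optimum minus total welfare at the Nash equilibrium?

254.5

Crew i's FOC: ∂u_i/∂x_i = α_i − x_i = 0, so x_i* = α_i.
NE contributions = (5, 3, 3, 4); X = 15.
W^NE = (Σα)·X − ½Σα_i² = 15² − ½·59 = 195.5.
Planner sets x_i = Σα_j = 15 for every i, so X^SO = 4·15 = 60.
W^SO = (Σα)·X^SO − ½·4·(Σα)² = (4/2)·15² = 450.
Deadweight loss = W^SO − W^NE = 254.5.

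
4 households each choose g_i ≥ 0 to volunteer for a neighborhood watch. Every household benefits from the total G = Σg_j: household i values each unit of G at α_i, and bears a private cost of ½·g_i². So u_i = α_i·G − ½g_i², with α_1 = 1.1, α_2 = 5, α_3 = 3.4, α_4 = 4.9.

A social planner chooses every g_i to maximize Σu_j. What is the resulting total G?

Planner FOC: ∂(Σu_j)/∂g_i = (Σα_j) − g_i = 0, so g_i^SO = Σα_j = 14.4 for every i; G^SO = 57.6.

57.6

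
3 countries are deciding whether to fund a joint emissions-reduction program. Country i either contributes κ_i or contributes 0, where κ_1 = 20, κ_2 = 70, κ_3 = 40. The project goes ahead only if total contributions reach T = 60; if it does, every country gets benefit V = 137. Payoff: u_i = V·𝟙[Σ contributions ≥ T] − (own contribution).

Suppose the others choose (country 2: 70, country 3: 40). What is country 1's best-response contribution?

0

Others' total = 110 ≥ 60; contributing adds cost 20 for no extra benefit.
Best response: 0.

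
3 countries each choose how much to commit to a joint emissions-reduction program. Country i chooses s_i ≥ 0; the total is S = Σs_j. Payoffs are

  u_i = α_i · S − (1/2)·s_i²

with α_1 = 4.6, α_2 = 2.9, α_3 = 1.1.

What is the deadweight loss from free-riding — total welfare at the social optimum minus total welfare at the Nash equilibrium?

52.37

Country i's FOC: ∂u_i/∂s_i = α_i − s_i = 0, so s_i* = α_i.
NE contributions = (4.6, 2.9, 1.1); S = 8.6.
W^NE = (Σα)·S − ½Σα_i² = 8.6² − ½·30.78 = 58.57.
Planner sets s_i = Σα_j = 8.6 for every i, so S^SO = 3·8.6 = 25.8.
W^SO = (Σα)·S^SO − ½·3·(Σα)² = (3/2)·8.6² = 110.94.
Deadweight loss = W^SO − W^NE = 52.37.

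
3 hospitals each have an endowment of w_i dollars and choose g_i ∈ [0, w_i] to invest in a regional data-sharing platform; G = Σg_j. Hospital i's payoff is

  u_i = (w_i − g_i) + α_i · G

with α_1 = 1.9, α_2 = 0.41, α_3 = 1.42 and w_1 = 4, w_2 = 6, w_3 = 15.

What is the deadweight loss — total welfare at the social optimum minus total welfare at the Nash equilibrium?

16.38

∂u_i/∂g_i = α_i − 1, so hospital i contributes w_i if α_i > 1, else 0.
α_i > 1 for i ∈ {1, 3}; NE contributions (4, 0, 15), G = 19.
W^NE = Σw_i − G^NE + (Σα_i)·G^NE = 25 + 2.73·19 = 76.87.
Planner: ∂(Σu_j)/∂g_i = Σα_j − 1 = 2.73 > 0, so everyone contributes w_i; G^SO = 25, W^SO = 25 + 2.73·25 = 93.25.
Deadweight loss = 16.38.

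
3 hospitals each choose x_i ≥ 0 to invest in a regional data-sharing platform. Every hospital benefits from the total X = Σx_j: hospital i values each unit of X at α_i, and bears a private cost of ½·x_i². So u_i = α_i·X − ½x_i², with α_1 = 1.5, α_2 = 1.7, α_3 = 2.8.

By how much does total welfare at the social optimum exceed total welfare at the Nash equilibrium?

24.49

Hospital i's FOC: ∂u_i/∂x_i = α_i − x_i = 0, so x_i* = α_i.
NE contributions = (1.5, 1.7, 2.8); X = 6.
W^NE = (Σα)·X − ½Σα_i² = 6² − ½·12.98 = 29.51.
Planner sets x_i = Σα_j = 6 for every i, so X^SO = 3·6 = 18.
W^SO = (Σα)·X^SO − ½·3·(Σα)² = (3/2)·6² = 54.
Deadweight loss = W^SO − W^NE = 24.49.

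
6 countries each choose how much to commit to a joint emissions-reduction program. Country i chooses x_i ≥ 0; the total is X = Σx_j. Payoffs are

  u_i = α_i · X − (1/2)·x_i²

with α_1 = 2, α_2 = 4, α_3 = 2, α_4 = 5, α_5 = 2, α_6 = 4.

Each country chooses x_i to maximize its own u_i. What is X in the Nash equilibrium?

Country i's FOC: ∂u_i/∂x_i = α_i − x_i = 0, so x_i* = α_i.
NE contributions = (2, 4, 2, 5, 2, 4); X = 19.

19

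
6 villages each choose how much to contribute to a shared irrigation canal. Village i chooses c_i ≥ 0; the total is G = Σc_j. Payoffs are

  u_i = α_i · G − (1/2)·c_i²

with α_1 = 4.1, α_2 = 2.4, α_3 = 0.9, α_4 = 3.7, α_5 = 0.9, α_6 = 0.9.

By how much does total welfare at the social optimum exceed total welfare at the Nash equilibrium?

352.165

Village i's FOC: ∂u_i/∂c_i = α_i − c_i = 0, so c_i* = α_i.
NE contributions = (4.1, 2.4, 0.9, 3.7, 0.9, 0.9); G = 12.9.
W^NE = (Σα)·G − ½Σα_i² = 12.9² − ½·38.69 = 147.065.
Planner sets c_i = Σα_j = 12.9 for every i, so G^SO = 6·12.9 = 77.4.
W^SO = (Σα)·G^SO − ½·6·(Σα)² = (6/2)·12.9² = 499.23.
Deadweight loss = W^SO − W^NE = 352.165.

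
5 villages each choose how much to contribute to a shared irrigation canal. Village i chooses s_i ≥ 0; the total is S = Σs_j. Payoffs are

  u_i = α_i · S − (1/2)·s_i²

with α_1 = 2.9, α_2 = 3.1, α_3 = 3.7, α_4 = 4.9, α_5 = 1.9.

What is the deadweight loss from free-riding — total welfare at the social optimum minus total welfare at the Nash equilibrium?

Village i's FOC: ∂u_i/∂s_i = α_i − s_i = 0, so s_i* = α_i.
NE contributions = (2.9, 3.1, 3.7, 4.9, 1.9); S = 16.5.
W^NE = (Σα)·S − ½Σα_i² = 16.5² − ½·59.33 = 242.585.
Planner sets s_i = Σα_j = 16.5 for every i, so S^SO = 5·16.5 = 82.5.
W^SO = (Σα)·S^SO − ½·5·(Σα)² = (5/2)·16.5² = 680.625.
Deadweight loss = W^SO − W^NE = 438.04.

438.04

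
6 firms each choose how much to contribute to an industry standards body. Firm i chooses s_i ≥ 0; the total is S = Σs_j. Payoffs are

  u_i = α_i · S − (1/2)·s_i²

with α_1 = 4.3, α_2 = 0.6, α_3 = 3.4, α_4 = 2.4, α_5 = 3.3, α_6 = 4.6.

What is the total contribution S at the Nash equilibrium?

18.6

Firm i's FOC: ∂u_i/∂s_i = α_i − s_i = 0, so s_i* = α_i.
NE contributions = (4.3, 0.6, 3.4, 2.4, 3.3, 4.6); S = 18.6.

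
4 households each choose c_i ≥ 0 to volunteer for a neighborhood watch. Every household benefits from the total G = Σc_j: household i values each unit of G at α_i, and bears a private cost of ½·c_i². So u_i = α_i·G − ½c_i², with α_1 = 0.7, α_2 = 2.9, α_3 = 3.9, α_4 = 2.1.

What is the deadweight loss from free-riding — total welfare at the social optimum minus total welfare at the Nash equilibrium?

Household i's FOC: ∂u_i/∂c_i = α_i − c_i = 0, so c_i* = α_i.
NE contributions = (0.7, 2.9, 3.9, 2.1); G = 9.6.
W^NE = (Σα)·G − ½Σα_i² = 9.6² − ½·28.52 = 77.9.
Planner sets c_i = Σα_j = 9.6 for every i, so G^SO = 4·9.6 = 38.4.
W^SO = (Σα)·G^SO − ½·4·(Σα)² = (4/2)·9.6² = 184.32.
Deadweight loss = W^SO − W^NE = 106.42.

106.42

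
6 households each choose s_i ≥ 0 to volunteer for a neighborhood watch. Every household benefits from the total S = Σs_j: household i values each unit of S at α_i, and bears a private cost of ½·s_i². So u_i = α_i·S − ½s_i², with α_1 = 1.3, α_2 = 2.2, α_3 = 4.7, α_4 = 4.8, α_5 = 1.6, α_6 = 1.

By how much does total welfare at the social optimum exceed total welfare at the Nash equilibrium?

514.33

Household i's FOC: ∂u_i/∂s_i = α_i − s_i = 0, so s_i* = α_i.
NE contributions = (1.3, 2.2, 4.7, 4.8, 1.6, 1); S = 15.6.
W^NE = (Σα)·S − ½Σα_i² = 15.6² − ½·55.22 = 215.75.
Planner sets s_i = Σα_j = 15.6 for every i, so S^SO = 6·15.6 = 93.6.
W^SO = (Σα)·S^SO − ½·6·(Σα)² = (6/2)·15.6² = 730.08.
Deadweight loss = W^SO − W^NE = 514.33.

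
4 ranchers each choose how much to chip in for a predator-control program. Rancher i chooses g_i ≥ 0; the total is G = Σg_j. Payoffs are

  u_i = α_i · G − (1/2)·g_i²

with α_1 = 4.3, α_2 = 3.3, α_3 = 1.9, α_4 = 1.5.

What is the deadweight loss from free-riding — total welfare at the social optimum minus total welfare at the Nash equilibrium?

138.62

Rancher i's FOC: ∂u_i/∂g_i = α_i − g_i = 0, so g_i* = α_i.
NE contributions = (4.3, 3.3, 1.9, 1.5); G = 11.
W^NE = (Σα)·G − ½Σα_i² = 11² − ½·35.24 = 103.38.
Planner sets g_i = Σα_j = 11 for every i, so G^SO = 4·11 = 44.
W^SO = (Σα)·G^SO − ½·4·(Σα)² = (4/2)·11² = 242.
Deadweight loss = W^SO − W^NE = 138.62.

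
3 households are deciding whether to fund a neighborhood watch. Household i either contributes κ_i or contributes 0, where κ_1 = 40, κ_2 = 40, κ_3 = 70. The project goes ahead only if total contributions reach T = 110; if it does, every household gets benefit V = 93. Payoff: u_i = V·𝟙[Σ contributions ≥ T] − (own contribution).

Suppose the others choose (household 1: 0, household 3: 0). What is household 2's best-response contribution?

0

Others' total = 0. Even contributing 40 gives 40 < 110: no benefit either way.
Best response: 0.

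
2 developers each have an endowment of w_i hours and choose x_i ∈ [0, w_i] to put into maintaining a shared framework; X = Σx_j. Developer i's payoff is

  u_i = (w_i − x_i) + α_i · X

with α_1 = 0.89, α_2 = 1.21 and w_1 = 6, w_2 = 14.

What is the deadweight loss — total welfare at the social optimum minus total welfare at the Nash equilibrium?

6.6

∂u_i/∂x_i = α_i − 1, so developer i contributes w_i if α_i > 1, else 0.
α_i > 1 for i ∈ {2}; NE contributions (0, 14), X = 14.
W^NE = Σw_i − X^NE + (Σα_i)·X^NE = 20 + 1.1·14 = 35.4.
Planner: ∂(Σu_j)/∂x_i = Σα_j − 1 = 1.1 > 0, so everyone contributes w_i; X^SO = 20, W^SO = 20 + 1.1·20 = 42.
Deadweight loss = 6.6.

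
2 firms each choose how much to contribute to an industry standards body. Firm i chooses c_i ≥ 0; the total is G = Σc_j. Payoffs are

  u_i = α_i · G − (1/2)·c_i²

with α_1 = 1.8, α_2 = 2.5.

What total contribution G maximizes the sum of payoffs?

Planner FOC: ∂(Σu_j)/∂c_i = (Σα_j) − c_i = 0, so c_i^SO = Σα_j = 4.3 for every i; G^SO = 8.6.

8.6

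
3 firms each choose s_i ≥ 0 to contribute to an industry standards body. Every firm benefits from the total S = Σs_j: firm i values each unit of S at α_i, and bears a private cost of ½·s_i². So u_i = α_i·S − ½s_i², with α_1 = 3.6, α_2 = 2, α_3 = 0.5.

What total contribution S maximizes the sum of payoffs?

Planner FOC: ∂(Σu_j)/∂s_i = (Σα_j) − s_i = 0, so s_i^SO = Σα_j = 6.1 for every i; S^SO = 18.3.

18.3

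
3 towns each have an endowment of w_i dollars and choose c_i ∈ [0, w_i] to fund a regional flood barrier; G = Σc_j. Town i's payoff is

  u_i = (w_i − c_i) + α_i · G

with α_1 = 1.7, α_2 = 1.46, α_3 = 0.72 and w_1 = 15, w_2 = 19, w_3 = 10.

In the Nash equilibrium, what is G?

∂u_i/∂c_i = α_i − 1, so town i contributes w_i if α_i > 1, else 0.
α_i > 1 for i ∈ {1, 2}; NE contributions (15, 19, 0), G = 34.

34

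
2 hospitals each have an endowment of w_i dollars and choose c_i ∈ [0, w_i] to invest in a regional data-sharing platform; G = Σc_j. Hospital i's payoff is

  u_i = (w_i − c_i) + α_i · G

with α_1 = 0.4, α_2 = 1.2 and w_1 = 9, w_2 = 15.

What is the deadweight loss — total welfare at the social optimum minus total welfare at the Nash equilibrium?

∂u_i/∂c_i = α_i − 1, so hospital i contributes w_i if α_i > 1, else 0.
α_i > 1 for i ∈ {2}; NE contributions (0, 15), G = 15.
W^NE = Σw_i − G^NE + (Σα_i)·G^NE = 24 + 0.6·15 = 33.
Planner: ∂(Σu_j)/∂c_i = Σα_j − 1 = 0.6 > 0, so everyone contributes w_i; G^SO = 24, W^SO = 24 + 0.6·24 = 38.4.
Deadweight loss = 5.4.

5.4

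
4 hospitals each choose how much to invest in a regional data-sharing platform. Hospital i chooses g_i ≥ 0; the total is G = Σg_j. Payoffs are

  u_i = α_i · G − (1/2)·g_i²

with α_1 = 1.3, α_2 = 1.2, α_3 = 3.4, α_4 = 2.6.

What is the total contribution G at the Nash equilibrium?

Hospital i's FOC: ∂u_i/∂g_i = α_i − g_i = 0, so g_i* = α_i.
NE contributions = (1.3, 1.2, 3.4, 2.6); G = 8.5.

8.5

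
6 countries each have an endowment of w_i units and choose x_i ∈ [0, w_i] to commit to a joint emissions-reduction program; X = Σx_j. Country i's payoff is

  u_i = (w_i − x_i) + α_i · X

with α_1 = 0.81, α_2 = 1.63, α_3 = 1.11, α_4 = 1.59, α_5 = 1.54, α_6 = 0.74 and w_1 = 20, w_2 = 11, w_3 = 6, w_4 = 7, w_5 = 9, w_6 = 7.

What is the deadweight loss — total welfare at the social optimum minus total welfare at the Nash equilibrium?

∂u_i/∂x_i = α_i − 1, so country i contributes w_i if α_i > 1, else 0.
α_i > 1 for i ∈ {2, 3, 4, 5}; NE contributions (0, 11, 6, 7, 9, 0), X = 33.
W^NE = Σw_i − X^NE + (Σα_i)·X^NE = 60 + 6.42·33 = 271.86.
Planner: ∂(Σu_j)/∂x_i = Σα_j − 1 = 6.42 > 0, so everyone contributes w_i; X^SO = 60, W^SO = 60 + 6.42·60 = 445.2.
Deadweight loss = 173.34.

173.34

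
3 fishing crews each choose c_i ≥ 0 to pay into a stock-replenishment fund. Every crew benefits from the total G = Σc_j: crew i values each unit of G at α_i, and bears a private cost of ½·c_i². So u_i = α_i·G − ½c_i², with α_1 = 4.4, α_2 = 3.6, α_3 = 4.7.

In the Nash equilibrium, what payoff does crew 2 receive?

39.24

Crew i's FOC: ∂u_i/∂c_i = α_i − c_i = 0, so c_i* = α_i.
NE contributions = (4.4, 3.6, 4.7); G = 12.7.
u_2 = α_2·G − ½·(c_2)² = 3.6·12.7 − ½·3.6² = 39.24.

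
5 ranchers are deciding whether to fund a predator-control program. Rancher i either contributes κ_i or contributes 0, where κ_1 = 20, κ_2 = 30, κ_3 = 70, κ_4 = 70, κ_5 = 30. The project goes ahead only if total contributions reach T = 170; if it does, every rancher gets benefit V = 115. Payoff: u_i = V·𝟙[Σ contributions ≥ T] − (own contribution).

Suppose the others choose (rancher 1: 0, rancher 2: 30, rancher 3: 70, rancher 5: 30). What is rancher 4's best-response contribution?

70

Others' total = 130. Contributing 70 brings total to 200 ≥ 170: gain V − κ_4 = 45.
Best response: 70.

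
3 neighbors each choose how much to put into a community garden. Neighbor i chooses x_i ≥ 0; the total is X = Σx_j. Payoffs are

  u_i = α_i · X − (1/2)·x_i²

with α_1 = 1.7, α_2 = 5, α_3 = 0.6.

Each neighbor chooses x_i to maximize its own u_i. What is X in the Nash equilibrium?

Neighbor i's FOC: ∂u_i/∂x_i = α_i − x_i = 0, so x_i* = α_i.
NE contributions = (1.7, 5, 0.6); X = 7.3.

7.3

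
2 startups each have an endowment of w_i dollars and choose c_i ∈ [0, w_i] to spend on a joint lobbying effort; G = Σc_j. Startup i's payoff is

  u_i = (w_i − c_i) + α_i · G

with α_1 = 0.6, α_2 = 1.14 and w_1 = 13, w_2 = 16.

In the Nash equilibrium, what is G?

16

∂u_i/∂c_i = α_i − 1, so startup i contributes w_i if α_i > 1, else 0.
α_i > 1 for i ∈ {2}; NE contributions (0, 16), G = 16.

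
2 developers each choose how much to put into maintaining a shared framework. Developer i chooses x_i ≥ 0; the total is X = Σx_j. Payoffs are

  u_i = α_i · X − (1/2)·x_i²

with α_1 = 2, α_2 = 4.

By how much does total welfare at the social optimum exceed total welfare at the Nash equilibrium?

Developer i's FOC: ∂u_i/∂x_i = α_i − x_i = 0, so x_i* = α_i.
NE contributions = (2, 4); X = 6.
W^NE = (Σα)·X − ½Σα_i² = 6² − ½·20 = 26.
Planner sets x_i = Σα_j = 6 for every i, so X^SO = 2·6 = 12.
W^SO = (Σα)·X^SO − ½·2·(Σα)² = (2/2)·6² = 36.
Deadweight loss = W^SO − W^NE = 10.

10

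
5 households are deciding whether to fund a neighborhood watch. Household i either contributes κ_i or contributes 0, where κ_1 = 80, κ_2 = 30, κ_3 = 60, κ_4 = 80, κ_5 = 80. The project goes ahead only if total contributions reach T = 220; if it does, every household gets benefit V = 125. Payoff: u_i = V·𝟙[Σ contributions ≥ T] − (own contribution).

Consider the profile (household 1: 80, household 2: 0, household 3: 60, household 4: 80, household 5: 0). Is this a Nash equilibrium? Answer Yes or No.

Total = 220 ≥ 220: provided.
Household 1 (pledges 80, payoff 45): dropping to 0 → total 140, payoff 0. No gain.
Household 2 (pledges 0, payoff 125): pledging 30 → total 250, payoff 95. No gain.
Household 3 (pledges 60, payoff 65): dropping to 0 → total 160, payoff 0. No gain.
Household 4 (pledges 80, payoff 45): dropping to 0 → total 140, payoff 0. No gain.
Household 5 (pledges 0, payoff 125): pledging 80 → total 300, payoff 45. No gain.

Yes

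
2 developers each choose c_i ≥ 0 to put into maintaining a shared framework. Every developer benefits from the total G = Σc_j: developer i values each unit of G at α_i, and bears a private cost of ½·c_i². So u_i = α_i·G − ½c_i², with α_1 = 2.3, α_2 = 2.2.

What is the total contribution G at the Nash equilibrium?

4.5

Developer i's FOC: ∂u_i/∂c_i = α_i − c_i = 0, so c_i* = α_i.
NE contributions = (2.3, 2.2); G = 4.5.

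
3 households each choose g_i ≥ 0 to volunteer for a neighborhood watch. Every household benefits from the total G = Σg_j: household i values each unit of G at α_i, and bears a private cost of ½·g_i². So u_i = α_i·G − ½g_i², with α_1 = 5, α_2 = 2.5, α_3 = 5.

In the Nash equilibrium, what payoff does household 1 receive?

50

Household i's FOC: ∂u_i/∂g_i = α_i − g_i = 0, so g_i* = α_i.
NE contributions = (5, 2.5, 5); G = 12.5.
u_1 = α_1·G − ½·(g_1)² = 5·12.5 − ½·5² = 50.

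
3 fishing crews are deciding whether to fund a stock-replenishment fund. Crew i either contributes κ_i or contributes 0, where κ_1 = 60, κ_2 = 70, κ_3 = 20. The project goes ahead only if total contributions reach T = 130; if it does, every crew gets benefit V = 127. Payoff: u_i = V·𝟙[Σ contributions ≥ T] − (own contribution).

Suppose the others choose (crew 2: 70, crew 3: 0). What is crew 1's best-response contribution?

60

Others' total = 70. Contributing 60 brings total to 130 ≥ 130: gain V − κ_1 = 67.
Best response: 60.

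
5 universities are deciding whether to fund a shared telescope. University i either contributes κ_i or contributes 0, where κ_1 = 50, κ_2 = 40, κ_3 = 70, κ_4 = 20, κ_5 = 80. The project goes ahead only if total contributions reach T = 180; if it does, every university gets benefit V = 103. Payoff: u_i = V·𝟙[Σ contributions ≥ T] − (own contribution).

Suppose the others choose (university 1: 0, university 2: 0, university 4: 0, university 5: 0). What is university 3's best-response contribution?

0

Others' total = 0. Even contributing 70 gives 70 < 180: no benefit either way.
Best response: 0.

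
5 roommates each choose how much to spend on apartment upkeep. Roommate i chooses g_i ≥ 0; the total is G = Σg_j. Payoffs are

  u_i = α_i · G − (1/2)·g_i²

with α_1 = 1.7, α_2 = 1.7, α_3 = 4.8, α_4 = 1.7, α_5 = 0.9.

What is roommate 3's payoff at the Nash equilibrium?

Roommate i's FOC: ∂u_i/∂g_i = α_i − g_i = 0, so g_i* = α_i.
NE contributions = (1.7, 1.7, 4.8, 1.7, 0.9); G = 10.8.
u_3 = α_3·G − ½·(g_3)² = 4.8·10.8 − ½·4.8² = 40.32.

40.32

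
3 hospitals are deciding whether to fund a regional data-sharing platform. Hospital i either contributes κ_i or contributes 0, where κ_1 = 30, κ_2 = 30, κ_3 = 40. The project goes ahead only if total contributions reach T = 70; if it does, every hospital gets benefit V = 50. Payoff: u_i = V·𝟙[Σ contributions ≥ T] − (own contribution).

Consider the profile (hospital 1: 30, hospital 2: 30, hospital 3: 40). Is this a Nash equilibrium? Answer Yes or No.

No

Total = 100 ≥ 70: provided.
Hospital 1 (pledges 30, payoff 20): dropping to 0 → total 70, payoff 50. Profitable deviation.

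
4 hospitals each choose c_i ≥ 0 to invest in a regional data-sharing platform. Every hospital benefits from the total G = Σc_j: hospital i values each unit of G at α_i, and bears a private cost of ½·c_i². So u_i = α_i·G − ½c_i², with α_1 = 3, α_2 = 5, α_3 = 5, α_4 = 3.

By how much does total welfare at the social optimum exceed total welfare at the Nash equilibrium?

Hospital i's FOC: ∂u_i/∂c_i = α_i − c_i = 0, so c_i* = α_i.
NE contributions = (3, 5, 5, 3); G = 16.
W^NE = (Σα)·G − ½Σα_i² = 16² − ½·68 = 222.
Planner sets c_i = Σα_j = 16 for every i, so G^SO = 4·16 = 64.
W^SO = (Σα)·G^SO − ½·4·(Σα)² = (4/2)·16² = 512.
Deadweight loss = W^SO − W^NE = 290.

290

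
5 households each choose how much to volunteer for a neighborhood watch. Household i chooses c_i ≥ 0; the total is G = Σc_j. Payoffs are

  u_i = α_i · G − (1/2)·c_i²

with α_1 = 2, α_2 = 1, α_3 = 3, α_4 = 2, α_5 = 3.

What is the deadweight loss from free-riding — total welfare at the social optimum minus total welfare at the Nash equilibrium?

195

Household i's FOC: ∂u_i/∂c_i = α_i − c_i = 0, so c_i* = α_i.
NE contributions = (2, 1, 3, 2, 3); G = 11.
W^NE = (Σα)·G − ½Σα_i² = 11² − ½·27 = 107.5.
Planner sets c_i = Σα_j = 11 for every i, so G^SO = 5·11 = 55.
W^SO = (Σα)·G^SO − ½·5·(Σα)² = (5/2)·11² = 302.5.
Deadweight loss = W^SO − W^NE = 195.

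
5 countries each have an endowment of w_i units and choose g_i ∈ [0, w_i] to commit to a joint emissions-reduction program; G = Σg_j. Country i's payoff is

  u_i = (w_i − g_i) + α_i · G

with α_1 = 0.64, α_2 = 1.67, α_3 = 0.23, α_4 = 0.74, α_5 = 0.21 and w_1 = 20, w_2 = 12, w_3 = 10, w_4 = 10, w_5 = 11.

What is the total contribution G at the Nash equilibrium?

12

∂u_i/∂g_i = α_i − 1, so country i contributes w_i if α_i > 1, else 0.
α_i > 1 for i ∈ {2}; NE contributions (0, 12, 0, 0, 0), G = 12.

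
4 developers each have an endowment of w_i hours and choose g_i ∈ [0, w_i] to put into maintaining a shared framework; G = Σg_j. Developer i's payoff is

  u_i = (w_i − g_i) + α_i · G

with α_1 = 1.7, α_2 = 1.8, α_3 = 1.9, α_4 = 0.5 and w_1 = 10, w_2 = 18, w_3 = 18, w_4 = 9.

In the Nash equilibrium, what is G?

46

∂u_i/∂g_i = α_i − 1, so developer i contributes w_i if α_i > 1, else 0.
α_i > 1 for i ∈ {1, 2, 3}; NE contributions (10, 18, 18, 0), G = 46.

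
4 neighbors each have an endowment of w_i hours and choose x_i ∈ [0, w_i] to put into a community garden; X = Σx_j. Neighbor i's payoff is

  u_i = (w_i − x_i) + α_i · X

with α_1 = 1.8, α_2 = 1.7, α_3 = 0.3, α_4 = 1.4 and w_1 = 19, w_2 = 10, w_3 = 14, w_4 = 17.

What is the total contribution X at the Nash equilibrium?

46

∂u_i/∂x_i = α_i − 1, so neighbor i contributes w_i if α_i > 1, else 0.
α_i > 1 for i ∈ {1, 2, 4}; NE contributions (19, 10, 0, 17), X = 46.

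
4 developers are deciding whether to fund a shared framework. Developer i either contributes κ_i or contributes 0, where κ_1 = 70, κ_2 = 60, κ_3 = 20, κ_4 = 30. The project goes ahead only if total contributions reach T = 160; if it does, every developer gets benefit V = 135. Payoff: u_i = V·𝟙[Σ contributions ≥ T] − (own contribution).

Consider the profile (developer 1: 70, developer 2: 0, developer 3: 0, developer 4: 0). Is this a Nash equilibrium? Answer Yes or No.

Total = 70 < 160: not provided.
Developer 1 (pledges 70, payoff -70): dropping to 0 → total 0, payoff 0. Profitable deviation.

No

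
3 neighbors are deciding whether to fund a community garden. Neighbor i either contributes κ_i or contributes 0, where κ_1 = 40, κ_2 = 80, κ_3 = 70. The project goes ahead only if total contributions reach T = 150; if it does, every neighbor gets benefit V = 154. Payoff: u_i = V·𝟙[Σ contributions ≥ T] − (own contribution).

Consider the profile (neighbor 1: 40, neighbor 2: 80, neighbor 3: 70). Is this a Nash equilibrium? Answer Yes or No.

No

Total = 190 ≥ 150: provided.
Neighbor 1 (pledges 40, payoff 114): dropping to 0 → total 150, payoff 154. Profitable deviation.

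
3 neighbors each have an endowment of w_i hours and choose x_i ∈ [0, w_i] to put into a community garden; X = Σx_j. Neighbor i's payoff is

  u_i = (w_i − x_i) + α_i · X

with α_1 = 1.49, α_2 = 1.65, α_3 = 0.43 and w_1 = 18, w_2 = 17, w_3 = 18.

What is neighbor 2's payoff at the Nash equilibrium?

∂u_i/∂x_i = α_i − 1, so neighbor i contributes w_i if α_i > 1, else 0.
α_i > 1 for i ∈ {1, 2}; NE contributions (18, 17, 0), X = 35.
u_2 = (17 − 17) + 1.65·35 = 57.75.

57.75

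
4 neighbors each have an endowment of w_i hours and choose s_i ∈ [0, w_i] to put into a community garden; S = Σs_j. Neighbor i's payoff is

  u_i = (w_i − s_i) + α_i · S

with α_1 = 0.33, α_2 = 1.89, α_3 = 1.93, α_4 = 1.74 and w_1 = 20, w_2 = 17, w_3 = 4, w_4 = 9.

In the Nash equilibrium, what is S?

∂u_i/∂s_i = α_i − 1, so neighbor i contributes w_i if α_i > 1, else 0.
α_i > 1 for i ∈ {2, 3, 4}; NE contributions (0, 17, 4, 9), S = 30.

30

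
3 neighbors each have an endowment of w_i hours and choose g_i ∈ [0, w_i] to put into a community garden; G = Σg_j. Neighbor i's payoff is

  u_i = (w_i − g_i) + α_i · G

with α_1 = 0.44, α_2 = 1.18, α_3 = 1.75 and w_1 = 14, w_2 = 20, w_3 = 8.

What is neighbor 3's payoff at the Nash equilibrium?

49

∂u_i/∂g_i = α_i − 1, so neighbor i contributes w_i if α_i > 1, else 0.
α_i > 1 for i ∈ {2, 3}; NE contributions (0, 20, 8), G = 28.
u_3 = (8 − 8) + 1.75·28 = 49.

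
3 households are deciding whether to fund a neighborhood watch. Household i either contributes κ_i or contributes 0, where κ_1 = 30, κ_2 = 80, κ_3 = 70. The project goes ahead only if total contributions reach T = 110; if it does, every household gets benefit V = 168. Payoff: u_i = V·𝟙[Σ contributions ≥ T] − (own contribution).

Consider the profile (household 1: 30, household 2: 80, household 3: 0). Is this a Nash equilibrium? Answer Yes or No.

Yes

Total = 110 ≥ 110: provided.
Household 1 (pledges 30, payoff 138): dropping to 0 → total 80, payoff 0. No gain.
Household 2 (pledges 80, payoff 88): dropping to 0 → total 30, payoff 0. No gain.
Household 3 (pledges 0, payoff 168): pledging 70 → total 180, payoff 98. No gain.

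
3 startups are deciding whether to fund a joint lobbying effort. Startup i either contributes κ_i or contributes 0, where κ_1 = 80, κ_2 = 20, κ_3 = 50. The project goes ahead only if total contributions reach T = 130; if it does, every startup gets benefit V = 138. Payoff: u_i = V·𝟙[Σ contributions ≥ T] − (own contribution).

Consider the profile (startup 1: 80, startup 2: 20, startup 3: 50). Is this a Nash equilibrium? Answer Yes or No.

No

Total = 150 ≥ 130: provided.
Startup 1 (pledges 80, payoff 58): dropping to 0 → total 70, payoff 0. No gain.
Startup 2 (pledges 20, payoff 118): dropping to 0 → total 130, payoff 138. Profitable deviation.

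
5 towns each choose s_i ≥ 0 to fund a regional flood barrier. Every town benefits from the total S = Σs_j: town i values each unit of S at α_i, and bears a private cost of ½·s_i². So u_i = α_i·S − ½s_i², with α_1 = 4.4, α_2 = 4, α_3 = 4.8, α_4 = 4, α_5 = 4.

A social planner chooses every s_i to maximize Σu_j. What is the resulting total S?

Planner FOC: ∂(Σu_j)/∂s_i = (Σα_j) − s_i = 0, so s_i^SO = Σα_j = 21.2 for every i; S^SO = 106.

106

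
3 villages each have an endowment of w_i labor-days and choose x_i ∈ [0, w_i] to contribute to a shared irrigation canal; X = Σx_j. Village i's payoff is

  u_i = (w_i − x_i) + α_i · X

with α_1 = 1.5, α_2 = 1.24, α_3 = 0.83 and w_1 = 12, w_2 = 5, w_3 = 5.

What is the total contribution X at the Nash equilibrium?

∂u_i/∂x_i = α_i − 1, so village i contributes w_i if α_i > 1, else 0.
α_i > 1 for i ∈ {1, 2}; NE contributions (12, 5, 0), X = 17.

17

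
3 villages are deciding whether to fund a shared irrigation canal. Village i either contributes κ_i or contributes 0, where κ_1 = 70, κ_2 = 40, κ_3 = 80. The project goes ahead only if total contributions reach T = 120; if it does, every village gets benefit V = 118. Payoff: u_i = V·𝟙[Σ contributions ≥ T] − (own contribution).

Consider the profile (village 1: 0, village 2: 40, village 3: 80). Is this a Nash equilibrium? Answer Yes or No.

Total = 120 ≥ 120: provided.
Village 1 (pledges 0, payoff 118): pledging 70 → total 190, payoff 48. No gain.
Village 2 (pledges 40, payoff 78): dropping to 0 → total 80, payoff 0. No gain.
Village 3 (pledges 80, payoff 38): dropping to 0 → total 40, payoff 0. No gain.

Yes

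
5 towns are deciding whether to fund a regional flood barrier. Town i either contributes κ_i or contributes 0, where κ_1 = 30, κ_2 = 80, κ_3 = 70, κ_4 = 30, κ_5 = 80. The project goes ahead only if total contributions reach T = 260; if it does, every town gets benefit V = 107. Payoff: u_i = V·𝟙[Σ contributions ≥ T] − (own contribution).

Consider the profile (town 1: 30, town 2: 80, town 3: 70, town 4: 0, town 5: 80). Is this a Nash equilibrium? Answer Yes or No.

Total = 260 ≥ 260: provided.
Town 1 (pledges 30, payoff 77): dropping to 0 → total 230, payoff 0. No gain.
Town 2 (pledges 80, payoff 27): dropping to 0 → total 180, payoff 0. No gain.
Town 3 (pledges 70, payoff 37): dropping to 0 → total 190, payoff 0. No gain.
Town 4 (pledges 0, payoff 107): pledging 30 → total 290, payoff 77. No gain.
Town 5 (pledges 80, payoff 27): dropping to 0 → total 180, payoff 0. No gain.

Yes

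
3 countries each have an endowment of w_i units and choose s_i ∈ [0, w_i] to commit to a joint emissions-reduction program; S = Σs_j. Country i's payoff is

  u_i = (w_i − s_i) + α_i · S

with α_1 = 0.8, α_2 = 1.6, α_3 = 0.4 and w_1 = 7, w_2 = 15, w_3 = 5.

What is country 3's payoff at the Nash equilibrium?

∂u_i/∂s_i = α_i − 1, so country i contributes w_i if α_i > 1, else 0.
α_i > 1 for i ∈ {2}; NE contributions (0, 15, 0), S = 15.
u_3 = (5 − 0) + 0.4·15 = 11.

11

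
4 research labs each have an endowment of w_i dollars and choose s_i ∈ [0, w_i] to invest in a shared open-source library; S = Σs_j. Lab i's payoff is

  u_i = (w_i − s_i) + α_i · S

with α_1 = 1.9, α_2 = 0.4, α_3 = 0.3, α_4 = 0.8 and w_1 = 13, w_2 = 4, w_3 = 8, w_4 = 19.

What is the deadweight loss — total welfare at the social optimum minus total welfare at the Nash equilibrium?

∂u_i/∂s_i = α_i − 1, so lab i contributes w_i if α_i > 1, else 0.
α_i > 1 for i ∈ {1}; NE contributions (13, 0, 0, 0), S = 13.
W^NE = Σw_i − S^NE + (Σα_i)·S^NE = 44 + 2.4·13 = 75.2.
Planner: ∂(Σu_j)/∂s_i = Σα_j − 1 = 2.4 > 0, so everyone contributes w_i; S^SO = 44, W^SO = 44 + 2.4·44 = 149.6.
Deadweight loss = 74.4.

74.4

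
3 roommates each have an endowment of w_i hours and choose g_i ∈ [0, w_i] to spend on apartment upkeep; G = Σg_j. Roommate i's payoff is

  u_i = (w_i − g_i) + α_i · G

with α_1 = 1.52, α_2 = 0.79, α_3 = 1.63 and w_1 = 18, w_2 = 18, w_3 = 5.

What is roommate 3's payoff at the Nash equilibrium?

∂u_i/∂g_i = α_i − 1, so roommate i contributes w_i if α_i > 1, else 0.
α_i > 1 for i ∈ {1, 3}; NE contributions (18, 0, 5), G = 23.
u_3 = (5 − 5) + 1.63·23 = 37.49.

37.49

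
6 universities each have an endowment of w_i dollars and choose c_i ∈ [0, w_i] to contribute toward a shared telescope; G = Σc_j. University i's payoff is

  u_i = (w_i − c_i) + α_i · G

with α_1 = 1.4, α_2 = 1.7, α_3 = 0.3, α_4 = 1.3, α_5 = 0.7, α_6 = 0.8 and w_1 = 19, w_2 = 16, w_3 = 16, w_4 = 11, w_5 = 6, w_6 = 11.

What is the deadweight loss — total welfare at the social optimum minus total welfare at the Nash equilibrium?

171.6

∂u_i/∂c_i = α_i − 1, so university i contributes w_i if α_i > 1, else 0.
α_i > 1 for i ∈ {1, 2, 4}; NE contributions (19, 16, 0, 11, 0, 0), G = 46.
W^NE = Σw_i − G^NE + (Σα_i)·G^NE = 79 + 5.2·46 = 318.2.
Planner: ∂(Σu_j)/∂c_i = Σα_j − 1 = 5.2 > 0, so everyone contributes w_i; G^SO = 79, W^SO = 79 + 5.2·79 = 489.8.
Deadweight loss = 171.6.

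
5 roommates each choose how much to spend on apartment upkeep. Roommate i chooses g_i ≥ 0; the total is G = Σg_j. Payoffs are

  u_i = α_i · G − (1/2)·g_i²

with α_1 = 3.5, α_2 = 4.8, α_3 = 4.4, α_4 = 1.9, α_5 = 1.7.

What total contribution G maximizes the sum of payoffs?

Planner FOC: ∂(Σu_j)/∂g_i = (Σα_j) − g_i = 0, so g_i^SO = Σα_j = 16.3 for every i; G^SO = 81.5.

81.5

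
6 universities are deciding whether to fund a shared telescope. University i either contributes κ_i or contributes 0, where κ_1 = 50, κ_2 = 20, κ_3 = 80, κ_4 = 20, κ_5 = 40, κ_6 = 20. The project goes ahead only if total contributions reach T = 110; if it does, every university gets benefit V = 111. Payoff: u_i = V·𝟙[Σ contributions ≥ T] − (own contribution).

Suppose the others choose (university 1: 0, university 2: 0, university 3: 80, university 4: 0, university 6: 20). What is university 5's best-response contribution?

40

Others' total = 100. Contributing 40 brings total to 140 ≥ 110: gain V − κ_5 = 71.
Best response: 40.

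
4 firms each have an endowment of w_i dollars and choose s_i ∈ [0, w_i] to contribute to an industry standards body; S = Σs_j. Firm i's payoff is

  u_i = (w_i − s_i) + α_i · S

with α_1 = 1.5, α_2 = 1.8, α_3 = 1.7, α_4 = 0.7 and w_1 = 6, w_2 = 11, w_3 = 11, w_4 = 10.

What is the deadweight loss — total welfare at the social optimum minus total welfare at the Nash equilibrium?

47

∂u_i/∂s_i = α_i − 1, so firm i contributes w_i if α_i > 1, else 0.
α_i > 1 for i ∈ {1, 2, 3}; NE contributions (6, 11, 11, 0), S = 28.
W^NE = Σw_i − S^NE + (Σα_i)·S^NE = 38 + 4.7·28 = 169.6.
Planner: ∂(Σu_j)/∂s_i = Σα_j − 1 = 4.7 > 0, so everyone contributes w_i; S^SO = 38, W^SO = 38 + 4.7·38 = 216.6.
Deadweight loss = 47.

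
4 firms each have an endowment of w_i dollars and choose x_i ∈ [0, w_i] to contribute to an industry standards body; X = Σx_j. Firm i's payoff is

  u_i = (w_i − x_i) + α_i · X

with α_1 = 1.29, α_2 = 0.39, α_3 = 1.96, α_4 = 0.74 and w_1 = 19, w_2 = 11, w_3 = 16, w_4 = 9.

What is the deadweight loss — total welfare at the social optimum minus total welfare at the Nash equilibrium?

∂u_i/∂x_i = α_i − 1, so firm i contributes w_i if α_i > 1, else 0.
α_i > 1 for i ∈ {1, 3}; NE contributions (19, 0, 16, 0), X = 35.
W^NE = Σw_i − X^NE + (Σα_i)·X^NE = 55 + 3.38·35 = 173.3.
Planner: ∂(Σu_j)/∂x_i = Σα_j − 1 = 3.38 > 0, so everyone contributes w_i; X^SO = 55, W^SO = 55 + 3.38·55 = 240.9.
Deadweight loss = 67.6.

67.6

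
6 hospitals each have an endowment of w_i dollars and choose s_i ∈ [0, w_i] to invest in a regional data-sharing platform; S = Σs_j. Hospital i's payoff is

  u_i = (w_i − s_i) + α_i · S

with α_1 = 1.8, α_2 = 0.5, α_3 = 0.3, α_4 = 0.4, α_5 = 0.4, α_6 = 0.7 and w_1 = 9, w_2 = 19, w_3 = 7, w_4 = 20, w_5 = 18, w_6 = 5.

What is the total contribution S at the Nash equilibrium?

∂u_i/∂s_i = α_i − 1, so hospital i contributes w_i if α_i > 1, else 0.
α_i > 1 for i ∈ {1}; NE contributions (9, 0, 0, 0, 0, 0), S = 9.

9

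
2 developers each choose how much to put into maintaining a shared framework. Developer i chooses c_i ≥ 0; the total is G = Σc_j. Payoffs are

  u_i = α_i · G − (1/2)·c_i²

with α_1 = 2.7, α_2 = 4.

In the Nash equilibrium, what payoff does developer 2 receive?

18.8

Developer i's FOC: ∂u_i/∂c_i = α_i − c_i = 0, so c_i* = α_i.
NE contributions = (2.7, 4); G = 6.7.
u_2 = α_2·G − ½·(c_2)² = 4·6.7 − ½·4² = 18.8.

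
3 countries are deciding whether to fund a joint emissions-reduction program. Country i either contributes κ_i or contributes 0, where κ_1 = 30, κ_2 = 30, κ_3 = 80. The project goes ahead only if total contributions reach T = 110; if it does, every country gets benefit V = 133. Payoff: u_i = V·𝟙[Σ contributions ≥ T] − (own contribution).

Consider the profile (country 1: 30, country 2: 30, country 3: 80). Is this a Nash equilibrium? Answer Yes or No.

No

Total = 140 ≥ 110: provided.
Country 1 (pledges 30, payoff 103): dropping to 0 → total 110, payoff 133. Profitable deviation.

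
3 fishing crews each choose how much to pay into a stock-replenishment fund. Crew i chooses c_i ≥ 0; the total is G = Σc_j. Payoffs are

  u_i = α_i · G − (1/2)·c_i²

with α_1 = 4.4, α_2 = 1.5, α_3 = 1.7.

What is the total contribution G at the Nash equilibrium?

Crew i's FOC: ∂u_i/∂c_i = α_i − c_i = 0, so c_i* = α_i.
NE contributions = (4.4, 1.5, 1.7); G = 7.6.

7.6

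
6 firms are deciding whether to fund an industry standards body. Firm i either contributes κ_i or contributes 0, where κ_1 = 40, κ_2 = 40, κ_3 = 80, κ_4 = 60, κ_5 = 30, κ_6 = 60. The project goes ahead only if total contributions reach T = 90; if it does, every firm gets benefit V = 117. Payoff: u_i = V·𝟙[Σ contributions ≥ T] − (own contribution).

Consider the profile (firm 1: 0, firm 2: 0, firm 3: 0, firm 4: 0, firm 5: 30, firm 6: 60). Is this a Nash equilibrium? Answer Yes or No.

Yes

Total = 90 ≥ 90: provided.
Firm 1 (pledges 0, payoff 117): pledging 40 → total 130, payoff 77. No gain.
Firm 2 (pledges 0, payoff 117): pledging 40 → total 130, payoff 77. No gain.
Firm 3 (pledges 0, payoff 117): pledging 80 → total 170, payoff 37. No gain.
Firm 4 (pledges 0, payoff 117): pledging 60 → total 150, payoff 57. No gain.
Firm 5 (pledges 30, payoff 87): dropping to 0 → total 60, payoff 0. No gain.
Firm 6 (pledges 60, payoff 57): dropping to 0 → total 30, payoff 0. No gain.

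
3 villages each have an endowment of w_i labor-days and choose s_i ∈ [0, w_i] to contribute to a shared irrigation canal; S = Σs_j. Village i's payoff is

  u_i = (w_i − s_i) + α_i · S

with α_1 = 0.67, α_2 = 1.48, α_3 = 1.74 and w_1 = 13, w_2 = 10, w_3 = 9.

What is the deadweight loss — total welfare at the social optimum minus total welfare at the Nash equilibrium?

37.57

∂u_i/∂s_i = α_i − 1, so village i contributes w_i if α_i > 1, else 0.
α_i > 1 for i ∈ {2, 3}; NE contributions (0, 10, 9), S = 19.
W^NE = Σw_i − S^NE + (Σα_i)·S^NE = 32 + 2.89·19 = 86.91.
Planner: ∂(Σu_j)/∂s_i = Σα_j − 1 = 2.89 > 0, so everyone contributes w_i; S^SO = 32, W^SO = 32 + 2.89·32 = 124.48.
Deadweight loss = 37.57.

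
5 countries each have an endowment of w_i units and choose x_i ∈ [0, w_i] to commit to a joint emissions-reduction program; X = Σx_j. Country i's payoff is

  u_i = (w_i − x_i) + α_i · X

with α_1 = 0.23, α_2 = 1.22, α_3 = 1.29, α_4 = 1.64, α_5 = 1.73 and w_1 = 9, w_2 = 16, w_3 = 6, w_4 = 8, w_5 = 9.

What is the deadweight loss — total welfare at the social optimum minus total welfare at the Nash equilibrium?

45.99

∂u_i/∂x_i = α_i − 1, so country i contributes w_i if α_i > 1, else 0.
α_i > 1 for i ∈ {2, 3, 4, 5}; NE contributions (0, 16, 6, 8, 9), X = 39.
W^NE = Σw_i − X^NE + (Σα_i)·X^NE = 48 + 5.11·39 = 247.29.
Planner: ∂(Σu_j)/∂x_i = Σα_j − 1 = 5.11 > 0, so everyone contributes w_i; X^SO = 48, W^SO = 48 + 5.11·48 = 293.28.
Deadweight loss = 45.99.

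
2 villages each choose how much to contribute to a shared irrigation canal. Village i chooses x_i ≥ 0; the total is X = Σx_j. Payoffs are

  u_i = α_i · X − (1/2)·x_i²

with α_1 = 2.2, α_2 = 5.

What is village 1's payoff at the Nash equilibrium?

13.42

Village i's FOC: ∂u_i/∂x_i = α_i − x_i = 0, so x_i* = α_i.
NE contributions = (2.2, 5); X = 7.2.
u_1 = α_1·X − ½·(x_1)² = 2.2·7.2 − ½·2.2² = 13.42.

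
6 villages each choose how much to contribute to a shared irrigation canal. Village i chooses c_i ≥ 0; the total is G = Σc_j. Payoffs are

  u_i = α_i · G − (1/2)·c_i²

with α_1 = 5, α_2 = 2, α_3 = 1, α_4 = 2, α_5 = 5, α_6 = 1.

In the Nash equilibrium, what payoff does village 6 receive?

Village i's FOC: ∂u_i/∂c_i = α_i − c_i = 0, so c_i* = α_i.
NE contributions = (5, 2, 1, 2, 5, 1); G = 16.
u_6 = α_6·G − ½·(c_6)² = 1·16 − ½·1² = 15.5.

15.5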